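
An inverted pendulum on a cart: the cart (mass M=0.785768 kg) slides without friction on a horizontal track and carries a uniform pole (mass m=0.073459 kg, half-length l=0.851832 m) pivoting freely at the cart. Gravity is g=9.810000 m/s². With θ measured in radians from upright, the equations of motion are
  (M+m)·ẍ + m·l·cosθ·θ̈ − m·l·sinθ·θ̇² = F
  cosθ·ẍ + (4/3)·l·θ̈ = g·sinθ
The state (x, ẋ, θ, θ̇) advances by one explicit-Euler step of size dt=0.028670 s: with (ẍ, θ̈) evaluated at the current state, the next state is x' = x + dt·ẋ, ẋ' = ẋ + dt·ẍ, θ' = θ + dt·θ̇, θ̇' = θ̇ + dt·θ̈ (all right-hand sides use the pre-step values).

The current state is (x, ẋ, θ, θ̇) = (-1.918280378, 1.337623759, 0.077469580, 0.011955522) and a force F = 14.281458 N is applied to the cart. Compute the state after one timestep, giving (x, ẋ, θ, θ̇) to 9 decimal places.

(-1.879930705, 1.845110029, 0.077812345, -0.414358683)

sinθ=0.077392114, cosθ=0.997000733
temp = (F + m·l·θ̇²·sinθ)/(M+m) = (14.281458 + 0.000000692)/0.859227 = 16.621287148
θ̈ = (g·sinθ − cosθ·temp)/(l·(4/3 − m·cos²θ/(M+m))) = -14.869696719
ẍ = temp − m·l·θ̈·cosθ/(M+m) = 17.700951184
Euler: x'=-1.918280378+0.028670·1.337623759=-1.879930705, ẋ'=1.337623759+0.028670·17.700951184=1.845110029
       θ'=0.077469580+0.028670·0.011955522=0.077812345, θ̇'=0.011955522+0.028670·-14.869696719=-0.414358683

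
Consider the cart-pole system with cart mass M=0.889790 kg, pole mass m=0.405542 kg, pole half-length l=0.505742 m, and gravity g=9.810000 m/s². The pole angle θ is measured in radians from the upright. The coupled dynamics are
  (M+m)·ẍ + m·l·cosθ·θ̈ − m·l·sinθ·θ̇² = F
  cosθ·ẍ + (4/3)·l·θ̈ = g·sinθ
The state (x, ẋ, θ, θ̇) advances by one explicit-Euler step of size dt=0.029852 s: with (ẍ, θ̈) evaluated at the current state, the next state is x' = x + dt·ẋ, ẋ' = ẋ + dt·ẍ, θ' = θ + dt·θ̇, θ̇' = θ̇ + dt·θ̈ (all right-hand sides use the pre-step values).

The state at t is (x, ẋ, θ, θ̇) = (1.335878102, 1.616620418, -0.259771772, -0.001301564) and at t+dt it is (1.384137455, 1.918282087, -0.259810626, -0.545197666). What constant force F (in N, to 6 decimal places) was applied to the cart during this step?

ẍ = (ẋ'−ẋ)/dt = (1.918282087−1.616620418)/0.029852 = 10.105241
θ̈ = (θ̇'−θ̇)/dt = (-0.545197666−-0.001301564)/0.029852 = -18.219754
sinθ=-0.256860, cosθ=0.966449
F = (M+m)·ẍ + m·l·cosθ·θ̈ − m·l·sinθ·θ̇² = 13.089643 + -3.611488 − -0.000000 = 9.478155

F = 9.478155 N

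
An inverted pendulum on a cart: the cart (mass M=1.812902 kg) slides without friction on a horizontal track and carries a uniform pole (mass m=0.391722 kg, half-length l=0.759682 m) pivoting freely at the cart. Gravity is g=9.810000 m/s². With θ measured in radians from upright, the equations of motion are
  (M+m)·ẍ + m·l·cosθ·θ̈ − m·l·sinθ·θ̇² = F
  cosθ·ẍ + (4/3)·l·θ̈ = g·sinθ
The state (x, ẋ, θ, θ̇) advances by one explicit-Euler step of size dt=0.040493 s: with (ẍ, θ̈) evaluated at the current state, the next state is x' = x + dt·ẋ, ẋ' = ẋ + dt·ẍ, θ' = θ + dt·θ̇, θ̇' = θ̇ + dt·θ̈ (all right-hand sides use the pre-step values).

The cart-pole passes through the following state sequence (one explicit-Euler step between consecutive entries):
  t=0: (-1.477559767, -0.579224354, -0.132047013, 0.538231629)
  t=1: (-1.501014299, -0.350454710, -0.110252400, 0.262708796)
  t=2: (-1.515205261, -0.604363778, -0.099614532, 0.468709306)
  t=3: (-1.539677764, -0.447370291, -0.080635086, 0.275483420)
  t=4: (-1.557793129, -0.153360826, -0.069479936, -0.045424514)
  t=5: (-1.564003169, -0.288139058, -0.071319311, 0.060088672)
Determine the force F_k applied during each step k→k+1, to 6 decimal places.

F_0 = 10.459418 N
F_1 = -12.316999 N
F_2 = 7.140962 N
F_3 = 13.658340 N
F_4 = -6.564352 N

step 0→1:
  ẍ = (ẋ'−ẋ)/dt = (-0.350454710−-0.579224354)/0.040493 = 5.649610
  θ̈ = (θ̇'−θ̇)/dt = (0.262708796−0.538231629)/0.040493 = -6.804209
  sinθ=-0.131664, cosθ=0.991294
  F = (M+m)·ẍ + m·l·cosθ·θ̈ − m·l·sinθ·θ̇² = 12.455265 + -2.007198 − -0.011350 = 10.459418
step 1→2:
  ẍ = (ẋ'−ẋ)/dt = (-0.604363778−-0.350454710)/0.040493 = -6.270443
  θ̈ = (θ̇'−θ̇)/dt = (0.468709306−0.262708796)/0.040493 = 5.087312
  sinθ=-0.110029, cosθ=0.993928
  F = (M+m)·ẍ + m·l·cosθ·θ̈ − m·l·sinθ·θ̇² = -13.823970 + 1.504711 − -0.002260 = -12.316999
step 2→3:
  ẍ = (ẋ'−ẋ)/dt = (-0.447370291−-0.604363778)/0.040493 = 3.877053
  θ̈ = (θ̇'−θ̇)/dt = (0.275483420−0.468709306)/0.040493 = -4.771834
  sinθ=-0.099450, cosθ=0.995043
  F = (M+m)·ẍ + m·l·cosθ·θ̈ − m·l·sinθ·θ̇² = 8.547443 + -1.412983 − -0.006502 = 7.140962
step 3→4:
  ẍ = (ẋ'−ẋ)/dt = (-0.153360826−-0.447370291)/0.040493 = 7.260748
  θ̈ = (θ̇'−θ̇)/dt = (-0.045424514−0.275483420)/0.040493 = -7.925022
  sinθ=-0.080548, cosθ=0.996751
  F = (M+m)·ẍ + m·l·cosθ·θ̈ − m·l·sinθ·θ̇² = 16.007219 + -2.350698 − -0.001819 = 13.658340
step 4→5:
  ẍ = (ẋ'−ẋ)/dt = (-0.288139058−-0.153360826)/0.040493 = -3.328433
  θ̈ = (θ̇'−θ̇)/dt = (0.060088672−-0.045424514)/0.040493 = 2.605714
  sinθ=-0.069424, cosθ=0.997587
  F = (M+m)·ẍ + m·l·cosθ·θ̈ − m·l·sinθ·θ̇² = -7.337943 + 0.773548 − -0.000043 = -6.564352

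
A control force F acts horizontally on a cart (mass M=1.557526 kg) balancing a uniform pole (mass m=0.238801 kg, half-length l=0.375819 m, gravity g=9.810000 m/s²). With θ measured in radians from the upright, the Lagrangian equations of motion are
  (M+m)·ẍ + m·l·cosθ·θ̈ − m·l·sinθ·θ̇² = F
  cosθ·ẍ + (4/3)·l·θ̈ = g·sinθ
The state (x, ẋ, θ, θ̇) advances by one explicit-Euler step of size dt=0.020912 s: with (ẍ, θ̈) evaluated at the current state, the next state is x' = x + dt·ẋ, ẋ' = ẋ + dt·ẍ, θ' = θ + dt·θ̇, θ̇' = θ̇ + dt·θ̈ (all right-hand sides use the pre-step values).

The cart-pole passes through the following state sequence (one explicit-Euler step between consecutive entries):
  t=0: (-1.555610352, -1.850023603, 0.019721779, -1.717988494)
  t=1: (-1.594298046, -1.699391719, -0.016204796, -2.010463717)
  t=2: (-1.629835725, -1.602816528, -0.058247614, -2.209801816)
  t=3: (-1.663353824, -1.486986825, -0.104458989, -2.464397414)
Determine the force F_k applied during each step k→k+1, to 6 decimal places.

F_0 = 11.679013 N
F_1 = 7.446256 N
F_2 = 8.884438 N

step 0→1:
  ẍ = (ẋ'−ẋ)/dt = (-1.699391719−-1.850023603)/0.020912 = 7.203131
  θ̈ = (θ̇'−θ̇)/dt = (-2.010463717−-1.717988494)/0.020912 = -13.986000
  sinθ=0.019721, cosθ=0.999806
  F = (M+m)·ẍ + m·l·cosθ·θ̈ − m·l·sinθ·θ̇² = 12.939179 + -1.254943 − 0.005224 = 11.679013
step 1→2:
  ẍ = (ẋ'−ẋ)/dt = (-1.602816528−-1.699391719)/0.020912 = 4.618171
  θ̈ = (θ̇'−θ̇)/dt = (-2.209801816−-2.010463717)/0.020912 = -9.532235
  sinθ=-0.016204, cosθ=0.999869
  F = (M+m)·ẍ + m·l·cosθ·θ̈ − m·l·sinθ·θ̇² = 8.295745 + -0.855367 − -0.005878 = 7.446256
step 2→3:
  ẍ = (ẋ'−ẋ)/dt = (-1.486986825−-1.602816528)/0.020912 = 5.538911
  θ̈ = (θ̇'−θ̇)/dt = (-2.464397414−-2.209801816)/0.020912 = -12.174617
  sinθ=-0.058215, cosθ=0.998304
  F = (M+m)·ẍ + m·l·cosθ·θ̈ − m·l·sinθ·θ̇² = 9.949695 + -1.090770 − -0.025513 = 8.884438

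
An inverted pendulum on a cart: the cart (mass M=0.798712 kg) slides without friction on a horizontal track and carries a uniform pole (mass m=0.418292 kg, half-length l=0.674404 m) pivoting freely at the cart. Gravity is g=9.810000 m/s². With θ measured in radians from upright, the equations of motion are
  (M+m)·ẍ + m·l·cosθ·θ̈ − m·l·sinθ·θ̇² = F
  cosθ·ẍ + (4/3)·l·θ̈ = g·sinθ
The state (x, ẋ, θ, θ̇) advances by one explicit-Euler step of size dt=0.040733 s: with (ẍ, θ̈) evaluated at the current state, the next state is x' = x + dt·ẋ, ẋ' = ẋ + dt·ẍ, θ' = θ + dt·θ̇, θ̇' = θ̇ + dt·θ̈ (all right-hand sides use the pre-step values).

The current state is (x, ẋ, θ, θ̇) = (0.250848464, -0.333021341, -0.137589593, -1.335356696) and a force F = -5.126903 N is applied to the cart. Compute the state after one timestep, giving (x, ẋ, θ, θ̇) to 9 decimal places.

sinθ=-0.137155888, cosθ=0.990549475
temp = (F + m·l·θ̇²·sinθ)/(M+m) = (-5.126903 + -0.068993588)/1.217004 = -4.269416196
θ̈ = (g·sinθ − cosθ·temp)/(l·(4/3 − m·cos²θ/(M+m))) = 4.292501047
ẍ = temp − m·l·θ̈·cosθ/(M+m) = -5.255001620
Euler: x'=0.250848464+0.040733·-0.333021341=0.237283506, ẋ'=-0.333021341+0.040733·-5.255001620=-0.547073322
       θ'=-0.137589593+0.040733·-1.335356696=-0.191982677, θ̇'=-1.335356696+0.040733·4.292501047=-1.160510251

(0.237283506, -0.547073322, -0.191982677, -1.160510251)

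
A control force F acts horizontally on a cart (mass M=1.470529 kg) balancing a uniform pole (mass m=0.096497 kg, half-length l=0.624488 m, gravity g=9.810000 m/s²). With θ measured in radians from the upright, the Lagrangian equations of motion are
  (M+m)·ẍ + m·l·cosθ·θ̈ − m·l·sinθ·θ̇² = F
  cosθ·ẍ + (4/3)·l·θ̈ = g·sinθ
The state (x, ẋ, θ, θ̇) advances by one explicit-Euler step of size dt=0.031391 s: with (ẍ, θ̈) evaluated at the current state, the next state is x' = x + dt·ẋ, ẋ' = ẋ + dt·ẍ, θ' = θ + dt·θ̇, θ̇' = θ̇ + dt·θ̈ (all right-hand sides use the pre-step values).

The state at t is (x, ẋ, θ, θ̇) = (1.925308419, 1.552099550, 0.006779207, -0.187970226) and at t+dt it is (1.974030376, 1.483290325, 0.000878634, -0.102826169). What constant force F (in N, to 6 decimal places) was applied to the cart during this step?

F = -3.271496 N

ẍ = (ẋ'−ẋ)/dt = (1.483290325−1.552099550)/0.031391 = -2.192005
θ̈ = (θ̇'−θ̇)/dt = (-0.102826169−-0.187970226)/0.031391 = 2.712372
sinθ=0.006779, cosθ=0.999977
F = (M+m)·ẍ + m·l·cosθ·θ̈ − m·l·sinθ·θ̇² = -3.434929 + 0.163447 − 0.000014 = -3.271496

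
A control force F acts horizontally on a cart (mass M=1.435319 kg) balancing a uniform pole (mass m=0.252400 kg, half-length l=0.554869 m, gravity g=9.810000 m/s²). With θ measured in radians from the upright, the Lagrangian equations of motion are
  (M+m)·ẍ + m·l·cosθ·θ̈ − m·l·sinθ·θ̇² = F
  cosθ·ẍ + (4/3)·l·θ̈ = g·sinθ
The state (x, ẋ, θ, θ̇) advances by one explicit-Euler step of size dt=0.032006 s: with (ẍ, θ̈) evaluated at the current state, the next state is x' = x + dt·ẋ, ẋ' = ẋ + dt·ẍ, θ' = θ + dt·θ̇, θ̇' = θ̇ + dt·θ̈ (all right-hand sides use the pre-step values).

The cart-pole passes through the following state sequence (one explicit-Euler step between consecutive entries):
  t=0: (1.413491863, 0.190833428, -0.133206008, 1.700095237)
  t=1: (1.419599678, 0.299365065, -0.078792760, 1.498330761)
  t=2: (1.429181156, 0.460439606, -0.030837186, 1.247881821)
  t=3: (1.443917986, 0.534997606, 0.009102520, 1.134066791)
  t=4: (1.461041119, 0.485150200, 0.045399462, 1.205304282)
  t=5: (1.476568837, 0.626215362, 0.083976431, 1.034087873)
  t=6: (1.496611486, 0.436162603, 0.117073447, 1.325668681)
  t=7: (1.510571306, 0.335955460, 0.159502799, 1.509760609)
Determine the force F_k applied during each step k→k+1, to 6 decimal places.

F_0 = 4.901737 N
F_1 = 7.425931 N
F_2 = 3.440482 N
F_3 = -2.318458 N
F_4 = 6.680899 N
F_5 = -8.762920 N
F_6 = -4.512786 N

step 0→1:
  ẍ = (ẋ'−ẋ)/dt = (0.299365065−0.190833428)/0.032006 = 3.390978
  θ̈ = (θ̇'−θ̇)/dt = (1.498330761−1.700095237)/0.032006 = -6.303958
  sinθ=-0.132812, cosθ=0.991141
  F = (M+m)·ẍ + m·l·cosθ·θ̈ − m·l·sinθ·θ̇² = 5.723018 + -0.875041 − -0.053761 = 4.901737
step 1→2:
  ẍ = (ẋ'−ẋ)/dt = (0.460439606−0.299365065)/0.032006 = 5.032636
  θ̈ = (θ̇'−θ̇)/dt = (1.247881821−1.498330761)/0.032006 = -7.825062
  sinθ=-0.078711, cosθ=0.996897
  F = (M+m)·ẍ + m·l·cosθ·θ̈ − m·l·sinθ·θ̇² = 8.493675 + -1.092492 − -0.024748 = 7.425931
step 2→3:
  ẍ = (ẋ'−ẋ)/dt = (0.534997606−0.460439606)/0.032006 = 2.329501
  θ̈ = (θ̇'−θ̇)/dt = (1.134066791−1.247881821)/0.032006 = -3.556053
  sinθ=-0.030832, cosθ=0.999525
  F = (M+m)·ẍ + m·l·cosθ·θ̈ − m·l·sinθ·θ̇² = 3.931543 + -0.497785 − -0.006724 = 3.440482
step 3→4:
  ẍ = (ẋ'−ẋ)/dt = (0.485150200−0.534997606)/0.032006 = -1.557439
  θ̈ = (θ̇'−θ̇)/dt = (1.205304282−1.134066791)/0.032006 = 2.225754
  sinθ=0.009102, cosθ=0.999959
  F = (M+m)·ẍ + m·l·cosθ·θ̈ − m·l·sinθ·θ̇² = -2.628520 + 0.311702 − 0.001640 = -2.318458
step 4→5:
  ẍ = (ẋ'−ẋ)/dt = (0.626215362−0.485150200)/0.032006 = 4.407460
  θ̈ = (θ̇'−θ̇)/dt = (1.034087873−1.205304282)/0.032006 = -5.349510
  sinθ=0.045384, cosθ=0.998970
  F = (M+m)·ẍ + m·l·cosθ·θ̈ − m·l·sinθ·θ̇² = 7.438554 + -0.748421 − 0.009234 = 6.680899
step 5→6:
  ẍ = (ẋ'−ẋ)/dt = (0.436162603−0.626215362)/0.032006 = -5.938035
  θ̈ = (θ̇'−θ̇)/dt = (1.325668681−1.034087873)/0.032006 = 9.110192
  sinθ=0.083878, cosθ=0.996476
  F = (M+m)·ẍ + m·l·cosθ·θ̈ − m·l·sinθ·θ̇² = -10.021735 + 1.271377 − 0.012562 = -8.762920
step 6→7:
  ẍ = (ẋ'−ẋ)/dt = (0.335955460−0.436162603)/0.032006 = -3.130886
  θ̈ = (θ̇'−θ̇)/dt = (1.509760609−1.325668681)/0.032006 = 5.751794
  sinθ=0.116806, cosθ=0.993155
  F = (M+m)·ẍ + m·l·cosθ·θ̈ − m·l·sinθ·θ̇² = -5.284056 + 0.800019 − 0.028749 = -4.512786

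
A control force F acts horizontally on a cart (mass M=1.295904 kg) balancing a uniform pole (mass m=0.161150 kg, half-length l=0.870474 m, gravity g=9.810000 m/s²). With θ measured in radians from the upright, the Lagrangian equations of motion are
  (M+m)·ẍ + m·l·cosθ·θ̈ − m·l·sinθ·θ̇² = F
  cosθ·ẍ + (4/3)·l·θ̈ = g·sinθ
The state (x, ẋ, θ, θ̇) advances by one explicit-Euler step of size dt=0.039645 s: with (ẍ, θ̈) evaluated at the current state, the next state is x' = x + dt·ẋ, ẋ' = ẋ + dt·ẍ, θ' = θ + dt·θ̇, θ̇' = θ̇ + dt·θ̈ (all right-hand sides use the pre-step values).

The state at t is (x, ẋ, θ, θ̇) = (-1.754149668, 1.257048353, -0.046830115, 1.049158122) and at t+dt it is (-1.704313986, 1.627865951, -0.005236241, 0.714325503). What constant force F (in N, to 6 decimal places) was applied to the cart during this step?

F = 12.452265 N

ẍ = (ẋ'−ẋ)/dt = (1.627865951−1.257048353)/0.039645 = 9.353452
θ̈ = (θ̇'−θ̇)/dt = (0.714325503−1.049158122)/0.039645 = -8.445772
sinθ=-0.046813, cosθ=0.998904
F = (M+m)·ẍ + m·l·cosθ·θ̈ − m·l·sinθ·θ̇² = 13.628484 + -1.183448 − -0.007228 = 12.452265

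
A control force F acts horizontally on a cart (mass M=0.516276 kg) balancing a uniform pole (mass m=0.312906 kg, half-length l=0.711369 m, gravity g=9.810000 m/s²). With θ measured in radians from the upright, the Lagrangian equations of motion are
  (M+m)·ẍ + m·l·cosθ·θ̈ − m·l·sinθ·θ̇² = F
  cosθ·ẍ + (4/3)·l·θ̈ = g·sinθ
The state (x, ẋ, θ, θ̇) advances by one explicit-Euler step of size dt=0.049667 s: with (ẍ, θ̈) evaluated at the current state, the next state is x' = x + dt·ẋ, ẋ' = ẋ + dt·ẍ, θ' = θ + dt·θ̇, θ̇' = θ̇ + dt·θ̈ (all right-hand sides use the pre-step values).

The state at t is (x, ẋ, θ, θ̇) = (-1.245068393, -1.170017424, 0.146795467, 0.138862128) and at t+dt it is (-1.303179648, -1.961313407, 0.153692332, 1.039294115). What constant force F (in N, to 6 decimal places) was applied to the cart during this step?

ẍ = (ẋ'−ẋ)/dt = (-1.961313407−-1.170017424)/0.049667 = -15.932027
θ̈ = (θ̇'−θ̇)/dt = (1.039294115−0.138862128)/0.049667 = 18.129381
sinθ=0.146269, cosθ=0.989245
F = (M+m)·ẍ + m·l·cosθ·θ̈ − m·l·sinθ·θ̇² = -13.210550 + 3.992047 − 0.000628 = -9.219131

F = -9.219131 N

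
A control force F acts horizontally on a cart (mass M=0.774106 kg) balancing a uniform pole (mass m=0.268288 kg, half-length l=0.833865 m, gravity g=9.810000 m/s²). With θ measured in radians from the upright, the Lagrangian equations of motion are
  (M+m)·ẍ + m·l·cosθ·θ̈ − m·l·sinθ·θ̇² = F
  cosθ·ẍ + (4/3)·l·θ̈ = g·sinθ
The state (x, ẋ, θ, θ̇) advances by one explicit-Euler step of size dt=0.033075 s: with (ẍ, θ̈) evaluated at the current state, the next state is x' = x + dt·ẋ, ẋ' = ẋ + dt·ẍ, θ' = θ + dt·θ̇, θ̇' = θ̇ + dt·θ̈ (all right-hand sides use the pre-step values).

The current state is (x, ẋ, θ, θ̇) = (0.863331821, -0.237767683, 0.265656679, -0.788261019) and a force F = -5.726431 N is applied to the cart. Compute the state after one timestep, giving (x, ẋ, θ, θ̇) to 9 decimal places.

(0.855467655, -0.477209509, 0.239584946, -0.503836850)

sinθ=0.262542968, cosθ=0.964920302
temp = (F + m·l·θ̇²·sinθ)/(M+m) = (-5.726431 + 0.036495346)/1.042394 = -5.458526866
θ̈ = (g·sinθ − cosθ·temp)/(l·(4/3 − m·cos²θ/(M+m))) = 8.599370191
ẍ = temp − m·l·θ̈·cosθ/(M+m) = -7.239359805
Euler: x'=0.863331821+0.033075·-0.237767683=0.855467655, ẋ'=-0.237767683+0.033075·-7.239359805=-0.477209509
       θ'=0.265656679+0.033075·-0.788261019=0.239584946, θ̇'=-0.788261019+0.033075·8.599370191=-0.503836850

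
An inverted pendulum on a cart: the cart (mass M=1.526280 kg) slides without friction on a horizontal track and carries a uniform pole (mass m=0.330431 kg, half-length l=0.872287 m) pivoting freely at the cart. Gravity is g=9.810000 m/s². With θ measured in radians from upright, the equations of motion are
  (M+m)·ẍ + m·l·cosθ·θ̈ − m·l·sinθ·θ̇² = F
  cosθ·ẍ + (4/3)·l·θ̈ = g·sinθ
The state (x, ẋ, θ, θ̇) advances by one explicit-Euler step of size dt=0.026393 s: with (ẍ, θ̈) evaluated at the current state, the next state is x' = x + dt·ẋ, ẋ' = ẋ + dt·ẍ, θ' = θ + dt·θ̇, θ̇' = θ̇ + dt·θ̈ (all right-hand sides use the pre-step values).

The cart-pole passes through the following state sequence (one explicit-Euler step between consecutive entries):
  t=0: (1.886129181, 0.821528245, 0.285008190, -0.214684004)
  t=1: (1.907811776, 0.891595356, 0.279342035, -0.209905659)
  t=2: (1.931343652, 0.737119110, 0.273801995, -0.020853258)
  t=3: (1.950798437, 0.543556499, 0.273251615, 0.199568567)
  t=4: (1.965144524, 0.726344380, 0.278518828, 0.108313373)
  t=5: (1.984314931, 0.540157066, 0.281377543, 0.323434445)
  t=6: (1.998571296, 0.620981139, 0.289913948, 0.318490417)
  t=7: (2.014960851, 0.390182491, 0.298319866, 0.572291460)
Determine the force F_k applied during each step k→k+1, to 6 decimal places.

F_0 = 4.975467 N
F_1 = -8.886132 N
F_2 = -11.299397 N
F_3 = 11.896178 N
F_4 = -10.840204 N
F_5 = 5.625620 N
F_6 = -13.588699 N

step 0→1:
  ẍ = (ẋ'−ẋ)/dt = (0.891595356−0.821528245)/0.026393 = 2.654761
  θ̈ = (θ̇'−θ̇)/dt = (-0.209905659−-0.214684004)/0.026393 = 0.181046
  sinθ=0.281165, cosθ=0.959659
  F = (M+m)·ẍ + m·l·cosθ·θ̈ − m·l·sinθ·θ̇² = 4.929124 + 0.050078 − 0.003735 = 4.975467
step 1→2:
  ẍ = (ẋ'−ẋ)/dt = (0.737119110−0.891595356)/0.026393 = -5.852925
  θ̈ = (θ̇'−θ̇)/dt = (-0.020853258−-0.209905659)/0.026393 = 7.162975
  sinθ=0.275723, cosθ=0.961237
  F = (M+m)·ẍ + m·l·cosθ·θ̈ − m·l·sinθ·θ̇² = -10.867190 + 1.984560 − 0.003502 = -8.886132
step 2→3:
  ẍ = (ẋ'−ẋ)/dt = (0.543556499−0.737119110)/0.026393 = -7.333862
  θ̈ = (θ̇'−θ̇)/dt = (0.199568567−-0.020853258)/0.026393 = 8.351526
  sinθ=0.270394, cosθ=0.962750
  F = (M+m)·ẍ + m·l·cosθ·θ̈ − m·l·sinθ·θ̇² = -13.616862 + 2.317499 − 0.000034 = -11.299397
step 3→4:
  ẍ = (ẋ'−ẋ)/dt = (0.726344380−0.543556499)/0.026393 = 6.925620
  θ̈ = (θ̇'−θ̇)/dt = (0.108313373−0.199568567)/0.026393 = -3.457553
  sinθ=0.269864, cosθ=0.962898
  F = (M+m)·ẍ + m·l·cosθ·θ̈ − m·l·sinθ·θ̇² = 12.858874 + -0.959598 − 0.003098 = 11.896178
step 4→5:
  ẍ = (ẋ'−ẋ)/dt = (0.540157066−0.726344380)/0.026393 = -7.054420
  θ̈ = (θ̇'−θ̇)/dt = (0.323434445−0.108313373)/0.026393 = 8.150687
  sinθ=0.274932, cosθ=0.961464
  F = (M+m)·ẍ + m·l·cosθ·θ̈ − m·l·sinθ·θ̇² = -13.098020 + 2.258745 − 0.000930 = -10.840204
step 5→6:
  ẍ = (ẋ'−ẋ)/dt = (0.620981139−0.540157066)/0.026393 = 3.062330
  θ̈ = (θ̇'−θ̇)/dt = (0.318490417−0.323434445)/0.026393 = -0.187323
  sinθ=0.277679, cosθ=0.960674
  F = (M+m)·ẍ + m·l·cosθ·θ̈ − m·l·sinθ·θ̇² = 5.685862 + -0.051869 − 0.008373 = 5.625620
step 6→7:
  ẍ = (ẋ'−ẋ)/dt = (0.390182491−0.620981139)/0.026393 = -8.744692
  θ̈ = (θ̇'−θ̇)/dt = (0.572291460−0.318490417)/0.026393 = 9.616226
  sinθ=0.285870, cosθ=0.958268
  F = (M+m)·ẍ + m·l·cosθ·θ̈ − m·l·sinθ·θ̇² = -16.236365 + 2.656024 − 0.008358 = -13.588699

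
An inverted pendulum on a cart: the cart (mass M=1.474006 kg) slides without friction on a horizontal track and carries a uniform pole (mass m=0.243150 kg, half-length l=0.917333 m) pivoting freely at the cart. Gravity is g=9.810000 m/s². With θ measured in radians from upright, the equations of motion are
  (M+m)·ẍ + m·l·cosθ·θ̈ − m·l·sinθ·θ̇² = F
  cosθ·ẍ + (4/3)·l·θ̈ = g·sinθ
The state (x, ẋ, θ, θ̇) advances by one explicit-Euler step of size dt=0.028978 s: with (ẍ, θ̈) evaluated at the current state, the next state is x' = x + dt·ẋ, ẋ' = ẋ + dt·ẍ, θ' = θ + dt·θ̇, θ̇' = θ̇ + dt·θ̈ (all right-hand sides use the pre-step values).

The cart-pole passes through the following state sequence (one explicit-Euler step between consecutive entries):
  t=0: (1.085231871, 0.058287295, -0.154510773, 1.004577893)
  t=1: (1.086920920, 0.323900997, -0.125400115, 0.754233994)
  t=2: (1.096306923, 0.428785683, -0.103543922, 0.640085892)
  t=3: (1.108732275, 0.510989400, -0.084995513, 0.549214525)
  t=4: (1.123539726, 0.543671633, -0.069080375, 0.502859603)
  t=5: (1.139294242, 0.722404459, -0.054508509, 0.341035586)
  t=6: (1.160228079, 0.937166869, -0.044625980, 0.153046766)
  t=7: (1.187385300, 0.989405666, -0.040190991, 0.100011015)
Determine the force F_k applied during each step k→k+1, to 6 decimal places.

step 0→1:
  ẍ = (ẋ'−ẋ)/dt = (0.323900997−0.058287295)/0.028978 = 9.166047
  θ̈ = (θ̇'−θ̇)/dt = (0.754233994−1.004577893)/0.028978 = -8.639102
  sinθ=-0.153897, cosθ=0.988087
  F = (M+m)·ẍ + m·l·cosθ·θ̈ − m·l·sinθ·θ̇² = 15.739532 + -1.903992 − -0.034642 = 13.870182
step 1→2:
  ẍ = (ẋ'−ẋ)/dt = (0.428785683−0.323900997)/0.028978 = 3.619459
  θ̈ = (θ̇'−θ̇)/dt = (0.640085892−0.754233994)/0.028978 = -3.939130
  sinθ=-0.125072, cosθ=0.992148
  F = (M+m)·ẍ + m·l·cosθ·θ̈ − m·l·sinθ·θ̇² = 6.215176 + -0.871722 − -0.015870 = 5.359324
step 2→3:
  ẍ = (ẋ'−ẋ)/dt = (0.510989400−0.428785683)/0.028978 = 2.836763
  θ̈ = (θ̇'−θ̇)/dt = (0.549214525−0.640085892)/0.028978 = -3.135874
  sinθ=-0.103359, cosθ=0.994644
  F = (M+m)·ẍ + m·l·cosθ·θ̈ − m·l·sinθ·θ̇² = 4.871165 + -0.695709 − -0.009446 = 4.184901
step 3→4:
  ẍ = (ẋ'−ẋ)/dt = (0.543671633−0.510989400)/0.028978 = 1.127829
  θ̈ = (θ̇'−θ̇)/dt = (0.502859603−0.549214525)/0.028978 = -1.599659
  sinθ=-0.084893, cosθ=0.996390
  F = (M+m)·ẍ + m·l·cosθ·θ̈ − m·l·sinθ·θ̇² = 1.936659 + -0.355515 − -0.005712 = 1.586855
step 4→5:
  ẍ = (ẋ'−ẋ)/dt = (0.722404459−0.543671633)/0.028978 = 6.167880
  θ̈ = (θ̇'−θ̇)/dt = (0.341035586−0.502859603)/0.028978 = -5.584375
  sinθ=-0.069025, cosθ=0.997615
  F = (M+m)·ẍ + m·l·cosθ·θ̈ − m·l·sinθ·θ̇² = 10.591212 + -1.242621 − -0.003893 = 9.352484
step 5→6:
  ẍ = (ẋ'−ẋ)/dt = (0.937166869−0.722404459)/0.028978 = 7.411223
  θ̈ = (θ̇'−θ̇)/dt = (0.153046766−0.341035586)/0.028978 = -6.487294
  sinθ=-0.054482, cosθ=0.998515
  F = (M+m)·ẍ + m·l·cosθ·θ̈ − m·l·sinθ·θ̇² = 12.726225 + -1.444839 − -0.001413 = 11.282800
step 6→7:
  ẍ = (ẋ'−ẋ)/dt = (0.989405666−0.937166869)/0.028978 = 1.802705
  θ̈ = (θ̇'−θ̇)/dt = (0.100011015−0.153046766)/0.028978 = -1.830207
  sinθ=-0.044611, cosθ=0.999004
  F = (M+m)·ẍ + m·l·cosθ·θ̈ − m·l·sinθ·θ̇² = 3.095526 + -0.407820 − -0.000233 = 2.687939

F_0 = 13.870182 N
F_1 = 5.359324 N
F_2 = 4.184901 N
F_3 = 1.586855 N
F_4 = 9.352484 N
F_5 = 11.282800 N
F_6 = 2.687939 N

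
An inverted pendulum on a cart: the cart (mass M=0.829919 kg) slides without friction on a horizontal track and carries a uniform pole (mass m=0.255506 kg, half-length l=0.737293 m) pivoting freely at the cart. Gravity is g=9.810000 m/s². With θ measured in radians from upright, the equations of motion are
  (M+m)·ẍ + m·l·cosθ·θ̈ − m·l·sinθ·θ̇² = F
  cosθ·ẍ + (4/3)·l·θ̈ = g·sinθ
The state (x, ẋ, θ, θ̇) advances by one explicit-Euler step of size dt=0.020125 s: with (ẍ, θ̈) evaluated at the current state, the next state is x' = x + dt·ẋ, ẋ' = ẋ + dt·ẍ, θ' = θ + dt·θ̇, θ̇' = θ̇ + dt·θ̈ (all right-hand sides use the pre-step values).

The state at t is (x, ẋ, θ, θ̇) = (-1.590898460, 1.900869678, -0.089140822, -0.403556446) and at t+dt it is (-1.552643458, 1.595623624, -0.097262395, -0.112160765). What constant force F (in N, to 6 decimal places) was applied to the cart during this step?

F = -13.743640 N

ẍ = (ẋ'−ẋ)/dt = (1.595623624−1.900869678)/0.020125 = -15.167506
θ̈ = (θ̇'−θ̇)/dt = (-0.112160765−-0.403556446)/0.020125 = 14.479288
sinθ=-0.089023, cosθ=0.996030
F = (M+m)·ẍ + m·l·cosθ·θ̈ − m·l·sinθ·θ̇² = -16.463190 + 2.716819 − -0.002731 = -13.743640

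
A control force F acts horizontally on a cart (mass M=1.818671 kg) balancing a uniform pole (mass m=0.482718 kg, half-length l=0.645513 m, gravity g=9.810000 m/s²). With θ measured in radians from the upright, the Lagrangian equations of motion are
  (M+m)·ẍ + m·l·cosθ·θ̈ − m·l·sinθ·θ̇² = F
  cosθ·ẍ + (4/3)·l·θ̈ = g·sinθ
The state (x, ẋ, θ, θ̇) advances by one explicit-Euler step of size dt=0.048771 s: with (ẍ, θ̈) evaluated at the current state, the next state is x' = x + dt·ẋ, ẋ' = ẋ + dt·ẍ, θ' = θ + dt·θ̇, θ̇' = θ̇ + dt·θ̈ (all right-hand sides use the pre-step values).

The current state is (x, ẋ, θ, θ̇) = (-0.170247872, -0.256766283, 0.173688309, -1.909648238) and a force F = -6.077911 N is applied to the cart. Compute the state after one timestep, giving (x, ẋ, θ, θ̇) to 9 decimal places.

(-0.182770620, -0.418974417, 0.080552855, -1.627953199)

sinθ=0.172816331, cosθ=0.984954068
temp = (F + m·l·θ̇²·sinθ)/(M+m) = (-6.077911 + 0.196376728)/2.301389 = -2.555645426
θ̈ = (g·sinθ − cosθ·temp)/(l·(4/3 − m·cos²θ/(M+m))) = 5.775871710
ẍ = temp − m·l·θ̈·cosθ/(M+m) = -3.325913628
Euler: x'=-0.170247872+0.048771·-0.256766283=-0.182770620, ẋ'=-0.256766283+0.048771·-3.325913628=-0.418974417
       θ'=0.173688309+0.048771·-1.909648238=0.080552855, θ̇'=-1.909648238+0.048771·5.775871710=-1.627953199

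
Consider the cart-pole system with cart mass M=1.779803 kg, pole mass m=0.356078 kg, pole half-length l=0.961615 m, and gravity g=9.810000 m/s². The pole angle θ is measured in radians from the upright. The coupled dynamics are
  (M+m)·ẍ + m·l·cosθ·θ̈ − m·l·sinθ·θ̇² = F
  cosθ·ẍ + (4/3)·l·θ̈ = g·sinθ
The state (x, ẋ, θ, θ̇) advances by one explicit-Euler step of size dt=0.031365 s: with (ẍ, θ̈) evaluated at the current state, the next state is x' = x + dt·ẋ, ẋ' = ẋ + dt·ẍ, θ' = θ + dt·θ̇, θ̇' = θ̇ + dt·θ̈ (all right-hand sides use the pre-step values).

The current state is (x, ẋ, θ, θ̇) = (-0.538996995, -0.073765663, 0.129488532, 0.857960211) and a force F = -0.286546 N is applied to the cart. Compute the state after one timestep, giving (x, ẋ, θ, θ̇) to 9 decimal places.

(-0.541310655, -0.083635234, 0.156398454, 0.896581259)

sinθ=0.129126974, cosθ=0.991628068
temp = (F + m·l·θ̇²·sinθ)/(M+m) = (-0.286546 + 0.032546001)/2.135881 = -0.118920482
θ̈ = (g·sinθ − cosθ·temp)/(l·(4/3 − m·cos²θ/(M+m))) = 1.231342206
ẍ = temp − m·l·θ̈·cosθ/(M+m) = -0.314668285
Euler: x'=-0.538996995+0.031365·-0.073765663=-0.541310655, ẋ'=-0.073765663+0.031365·-0.314668285=-0.083635234
       θ'=0.129488532+0.031365·0.857960211=0.156398454, θ̇'=0.857960211+0.031365·1.231342206=0.896581259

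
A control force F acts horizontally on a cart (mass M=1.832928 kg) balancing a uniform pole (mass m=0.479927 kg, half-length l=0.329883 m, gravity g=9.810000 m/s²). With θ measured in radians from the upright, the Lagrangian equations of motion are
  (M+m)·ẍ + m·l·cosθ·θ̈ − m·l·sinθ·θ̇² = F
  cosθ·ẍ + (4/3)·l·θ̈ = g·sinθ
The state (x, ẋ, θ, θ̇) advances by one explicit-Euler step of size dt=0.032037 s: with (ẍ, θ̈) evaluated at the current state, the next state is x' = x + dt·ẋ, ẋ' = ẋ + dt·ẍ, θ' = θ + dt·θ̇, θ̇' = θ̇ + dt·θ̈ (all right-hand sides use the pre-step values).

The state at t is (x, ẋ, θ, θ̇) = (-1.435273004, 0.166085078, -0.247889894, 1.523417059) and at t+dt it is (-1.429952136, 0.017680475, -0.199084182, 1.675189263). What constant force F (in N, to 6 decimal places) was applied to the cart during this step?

ẍ = (ẋ'−ẋ)/dt = (0.017680475−0.166085078)/0.032037 = -4.632288
θ̈ = (θ̇'−θ̇)/dt = (1.675189263−1.523417059)/0.032037 = 4.737404
sinθ=-0.245359, cosθ=0.969432
F = (M+m)·ẍ + m·l·cosθ·θ̈ − m·l·sinθ·θ̇² = -10.713810 + 0.727098 − -0.090152 = -9.896560

F = -9.896560 N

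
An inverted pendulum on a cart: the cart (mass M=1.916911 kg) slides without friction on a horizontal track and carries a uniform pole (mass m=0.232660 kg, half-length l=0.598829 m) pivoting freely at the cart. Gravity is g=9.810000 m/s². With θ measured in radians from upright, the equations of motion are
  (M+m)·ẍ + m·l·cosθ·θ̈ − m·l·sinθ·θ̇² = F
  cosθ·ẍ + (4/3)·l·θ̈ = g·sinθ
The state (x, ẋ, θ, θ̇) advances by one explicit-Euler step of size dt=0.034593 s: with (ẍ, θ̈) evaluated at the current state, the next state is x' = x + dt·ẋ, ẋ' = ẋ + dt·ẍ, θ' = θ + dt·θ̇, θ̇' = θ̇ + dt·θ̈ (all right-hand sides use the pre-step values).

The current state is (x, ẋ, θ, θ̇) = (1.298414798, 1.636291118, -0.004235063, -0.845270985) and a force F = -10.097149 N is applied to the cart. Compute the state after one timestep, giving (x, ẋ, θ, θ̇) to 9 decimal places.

sinθ=-0.004235050, cosθ=0.999991032
temp = (F + m·l·θ̇²·sinθ)/(M+m) = (-10.097149 + -0.000421575)/2.149571 = -4.697481765
θ̈ = (g·sinθ − cosθ·temp)/(l·(4/3 − m·cos²θ/(M+m))) = 6.346419838
ẍ = temp − m·l·θ̈·cosθ/(M+m) = -5.108818653
Euler: x'=1.298414798+0.034593·1.636291118=1.355019017, ẋ'=1.636291118+0.034593·-5.108818653=1.459561754
       θ'=-0.004235063+0.034593·-0.845270985=-0.033475522, θ̇'=-0.845270985+0.034593·6.346419838=-0.625729284

(1.355019017, 1.459561754, -0.033475522, -0.625729284)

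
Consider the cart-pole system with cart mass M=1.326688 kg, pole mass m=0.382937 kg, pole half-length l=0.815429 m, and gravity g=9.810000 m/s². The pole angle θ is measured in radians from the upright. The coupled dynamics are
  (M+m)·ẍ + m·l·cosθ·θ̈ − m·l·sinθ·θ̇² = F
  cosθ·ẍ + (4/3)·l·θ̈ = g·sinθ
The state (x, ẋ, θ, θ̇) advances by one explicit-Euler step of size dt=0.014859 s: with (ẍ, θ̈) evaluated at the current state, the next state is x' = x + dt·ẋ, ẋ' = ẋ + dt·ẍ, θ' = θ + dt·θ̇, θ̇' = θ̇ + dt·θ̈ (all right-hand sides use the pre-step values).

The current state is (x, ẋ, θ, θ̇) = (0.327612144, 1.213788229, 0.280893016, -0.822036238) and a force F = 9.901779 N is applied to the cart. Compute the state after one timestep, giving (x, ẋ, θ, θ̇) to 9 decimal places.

(0.345647823, 1.308526713, 0.268678380, -0.868591753)

sinθ=0.277213776, cosθ=0.960808265
temp = (F + m·l·θ̇²·sinθ)/(M+m) = (9.901779 + 0.058493851)/1.709625 = 5.825998597
θ̈ = (g·sinθ − cosθ·temp)/(l·(4/3 − m·cos²θ/(M+m))) = -3.133152619
ẍ = temp − m·l·θ̈·cosθ/(M+m) = 6.375831726
Euler: x'=0.327612144+0.014859·1.213788229=0.345647823, ẋ'=1.213788229+0.014859·6.375831726=1.308526713
       θ'=0.280893016+0.014859·-0.822036238=0.268678380, θ̇'=-0.822036238+0.014859·-3.133152619=-0.868591753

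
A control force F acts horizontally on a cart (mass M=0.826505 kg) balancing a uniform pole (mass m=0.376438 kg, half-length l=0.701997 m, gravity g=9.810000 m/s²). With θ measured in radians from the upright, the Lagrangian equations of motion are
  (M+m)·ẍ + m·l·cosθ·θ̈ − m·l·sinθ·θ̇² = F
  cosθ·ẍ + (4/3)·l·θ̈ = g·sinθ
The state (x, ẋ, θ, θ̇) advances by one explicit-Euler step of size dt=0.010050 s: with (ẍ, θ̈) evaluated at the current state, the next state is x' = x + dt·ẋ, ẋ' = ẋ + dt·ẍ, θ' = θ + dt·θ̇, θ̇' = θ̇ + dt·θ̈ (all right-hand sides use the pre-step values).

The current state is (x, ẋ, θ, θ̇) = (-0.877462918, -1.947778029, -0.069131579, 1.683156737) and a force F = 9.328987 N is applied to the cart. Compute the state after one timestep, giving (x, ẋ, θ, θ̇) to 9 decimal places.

sinθ=-0.069076527, cosθ=0.997611364
temp = (F + m·l·θ̇²·sinθ)/(M+m) = (9.328987 + -0.051714023)/1.202943 = 7.712146774
θ̈ = (g·sinθ − cosθ·temp)/(l·(4/3 − m·cos²θ/(M+m))) = -11.669561303
ẍ = temp − m·l·θ̈·cosθ/(M+m) = 10.269552196
Euler: x'=-0.877462918+0.010050·-1.947778029=-0.897038087, ẋ'=-1.947778029+0.010050·10.269552196=-1.844569029
       θ'=-0.069131579+0.010050·1.683156737=-0.052215854, θ̇'=1.683156737+0.010050·-11.669561303=1.565877646

(-0.897038087, -1.844569029, -0.052215854, 1.565877646)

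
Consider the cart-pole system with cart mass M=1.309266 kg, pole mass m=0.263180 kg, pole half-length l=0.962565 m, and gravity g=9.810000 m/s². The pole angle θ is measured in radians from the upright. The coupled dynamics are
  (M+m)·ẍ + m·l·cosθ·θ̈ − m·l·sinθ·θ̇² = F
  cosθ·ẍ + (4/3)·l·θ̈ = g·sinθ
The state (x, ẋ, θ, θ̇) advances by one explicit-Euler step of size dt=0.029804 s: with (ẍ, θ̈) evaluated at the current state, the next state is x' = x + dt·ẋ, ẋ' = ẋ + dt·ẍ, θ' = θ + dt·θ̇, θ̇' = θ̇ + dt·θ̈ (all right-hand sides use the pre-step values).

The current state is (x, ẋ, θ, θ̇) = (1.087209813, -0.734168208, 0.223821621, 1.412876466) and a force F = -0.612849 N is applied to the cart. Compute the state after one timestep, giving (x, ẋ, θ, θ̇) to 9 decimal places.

sinθ=0.221957531, cosθ=0.975056334
temp = (F + m·l·θ̇²·sinθ)/(M+m) = (-0.612849 + 0.112243504)/1.572446 = -0.318361010
θ̈ = (g·sinθ − cosθ·temp)/(l·(4/3 − m·cos²θ/(M+m))) = 2.201121691
ẍ = temp − m·l·θ̈·cosθ/(M+m) = -0.664125962
Euler: x'=1.087209813+0.029804·-0.734168208=1.065328664, ẋ'=-0.734168208+0.029804·-0.664125962=-0.753961818
       θ'=0.223821621+0.029804·1.412876466=0.265930991, θ̇'=1.412876466+0.029804·2.201121691=1.478478697

(1.065328664, -0.753961818, 0.265930991, 1.478478697)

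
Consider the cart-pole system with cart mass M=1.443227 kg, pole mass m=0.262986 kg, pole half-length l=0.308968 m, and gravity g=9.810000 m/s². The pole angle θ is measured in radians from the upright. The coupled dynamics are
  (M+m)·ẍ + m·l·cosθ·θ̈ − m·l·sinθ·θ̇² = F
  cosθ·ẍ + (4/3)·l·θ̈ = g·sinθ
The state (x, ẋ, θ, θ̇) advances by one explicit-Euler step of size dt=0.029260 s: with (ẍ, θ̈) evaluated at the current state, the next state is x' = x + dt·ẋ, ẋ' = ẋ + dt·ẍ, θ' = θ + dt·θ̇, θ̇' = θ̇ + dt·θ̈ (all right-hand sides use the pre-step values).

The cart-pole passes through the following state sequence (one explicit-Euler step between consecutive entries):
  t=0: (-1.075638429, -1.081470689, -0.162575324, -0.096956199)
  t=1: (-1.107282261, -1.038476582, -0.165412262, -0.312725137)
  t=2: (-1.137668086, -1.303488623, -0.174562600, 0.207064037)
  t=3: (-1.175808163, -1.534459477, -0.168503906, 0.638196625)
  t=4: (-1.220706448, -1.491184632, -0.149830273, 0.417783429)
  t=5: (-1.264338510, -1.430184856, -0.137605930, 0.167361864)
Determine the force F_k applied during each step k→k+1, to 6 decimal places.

F_0 = 1.915918 N
F_1 = -14.028370 N
F_2 = -12.288749 N
F_3 = 1.925586 N
F_4 = 2.871521 N

step 0→1:
  ẍ = (ẋ'−ẋ)/dt = (-1.038476582−-1.081470689)/0.029260 = 1.469382
  θ̈ = (θ̇'−θ̇)/dt = (-0.312725137−-0.096956199)/0.029260 = -7.374195
  sinθ=-0.161860, cosθ=0.986814
  F = (M+m)·ẍ + m·l·cosθ·θ̈ − m·l·sinθ·θ̇² = 2.507078 + -0.591284 − -0.000124 = 1.915918
step 1→2:
  ẍ = (ẋ'−ẋ)/dt = (-1.303488623−-1.038476582)/0.029260 = -9.057144
  θ̈ = (θ̇'−θ̇)/dt = (0.207064037−-0.312725137)/0.029260 = 17.764497
  sinθ=-0.164659, cosθ=0.986351
  F = (M+m)·ẍ + m·l·cosθ·θ̈ − m·l·sinθ·θ̇² = -15.453417 + 1.423739 − -0.001308 = -14.028370
step 2→3:
  ẍ = (ẋ'−ẋ)/dt = (-1.534459477−-1.303488623)/0.029260 = -7.893741
  θ̈ = (θ̇'−θ̇)/dt = (0.638196625−0.207064037)/0.029260 = 14.734538
  sinθ=-0.173677, cosθ=0.984803
  F = (M+m)·ẍ + m·l·cosθ·θ̈ − m·l·sinθ·θ̇² = -13.468403 + 1.179049 − -0.000605 = -12.288749
step 3→4:
  ẍ = (ẋ'−ẋ)/dt = (-1.491184632−-1.534459477)/0.029260 = 1.478976
  θ̈ = (θ̇'−θ̇)/dt = (0.417783429−0.638196625)/0.029260 = -7.532919
  sinθ=-0.167708, cosθ=0.985837
  F = (M+m)·ẍ + m·l·cosθ·θ̈ − m·l·sinθ·θ̇² = 2.523448 + -0.603413 − -0.005550 = 1.925586
step 4→5:
  ẍ = (ẋ'−ẋ)/dt = (-1.430184856−-1.491184632)/0.029260 = 2.084750
  θ̈ = (θ̇'−θ̇)/dt = (0.167361864−0.417783429)/0.029260 = -8.558495
  sinθ=-0.149270, cosθ=0.988796
  F = (M+m)·ẍ + m·l·cosθ·θ̈ − m·l·sinθ·θ̇² = 3.557027 + -0.687623 − -0.002117 = 2.871521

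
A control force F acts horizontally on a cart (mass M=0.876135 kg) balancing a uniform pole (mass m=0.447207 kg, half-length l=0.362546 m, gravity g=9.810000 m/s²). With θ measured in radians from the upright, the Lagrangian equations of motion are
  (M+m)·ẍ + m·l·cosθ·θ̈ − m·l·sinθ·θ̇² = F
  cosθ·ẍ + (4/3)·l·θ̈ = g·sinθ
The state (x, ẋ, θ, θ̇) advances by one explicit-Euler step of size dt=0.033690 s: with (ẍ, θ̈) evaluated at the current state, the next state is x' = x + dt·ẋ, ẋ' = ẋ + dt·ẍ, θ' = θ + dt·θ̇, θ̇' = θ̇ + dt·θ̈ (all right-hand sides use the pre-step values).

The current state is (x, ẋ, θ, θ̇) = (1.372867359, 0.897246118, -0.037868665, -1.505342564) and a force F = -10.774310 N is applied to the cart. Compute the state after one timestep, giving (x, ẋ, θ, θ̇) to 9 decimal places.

(1.403095581, 0.533774861, -0.088583656, -0.779852325)

sinθ=-0.037859615, cosθ=0.999283068
temp = (F + m·l·θ̇²·sinθ)/(M+m) = (-10.774310 + -0.013909726)/1.323342 = -8.152253708
θ̈ = (g·sinθ − cosθ·temp)/(l·(4/3 − m·cos²θ/(M+m))) = 21.534290253
ẍ = temp − m·l·θ̈·cosθ/(M+m) = -10.788698646
Euler: x'=1.372867359+0.033690·0.897246118=1.403095581, ẋ'=0.897246118+0.033690·-10.788698646=0.533774861
       θ'=-0.037868665+0.033690·-1.505342564=-0.088583656, θ̇'=-1.505342564+0.033690·21.534290253=-0.779852325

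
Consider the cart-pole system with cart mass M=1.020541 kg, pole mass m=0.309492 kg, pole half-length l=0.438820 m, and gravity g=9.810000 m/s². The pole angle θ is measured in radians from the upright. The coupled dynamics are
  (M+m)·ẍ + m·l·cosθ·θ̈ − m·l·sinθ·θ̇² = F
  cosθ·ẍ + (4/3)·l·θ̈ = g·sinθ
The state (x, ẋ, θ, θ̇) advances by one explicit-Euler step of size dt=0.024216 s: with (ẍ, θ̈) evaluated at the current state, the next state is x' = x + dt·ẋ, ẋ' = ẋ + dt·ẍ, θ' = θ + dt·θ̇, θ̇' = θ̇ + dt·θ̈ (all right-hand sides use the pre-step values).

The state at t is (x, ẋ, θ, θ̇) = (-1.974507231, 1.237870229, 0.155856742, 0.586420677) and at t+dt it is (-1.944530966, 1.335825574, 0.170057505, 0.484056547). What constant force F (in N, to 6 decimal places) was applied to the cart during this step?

F = 4.805690 N

ẍ = (ẋ'−ẋ)/dt = (1.335825574−1.237870229)/0.024216 = 4.045067
θ̈ = (θ̇'−θ̇)/dt = (0.484056547−0.586420677)/0.024216 = -4.227128
sinθ=0.155227, cosθ=0.987879
F = (M+m)·ẍ + m·l·cosθ·θ̈ − m·l·sinθ·θ̇² = 5.380073 + -0.567133 − 0.007250 = 4.805690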